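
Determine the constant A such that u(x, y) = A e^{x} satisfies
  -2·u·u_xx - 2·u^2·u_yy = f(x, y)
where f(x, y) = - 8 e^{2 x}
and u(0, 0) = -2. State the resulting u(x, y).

Substitute the ansatz u = A e^{x} into the left-hand side.
Derivatives of the ansatz:
  u_xx = A e^{x}
  u_yy = 0
Term by term:
  -2·u·u_xx = - 2 A^{2} e^{2 x}
  -2·u^2·u_yy = 0
So the left-hand side equals
  - 2 A^{2} e^{2 x}
This must equal f(x, y) = - 8 e^{2 x} identically.
Matching coefficients of the independent functions:
  [e^{2 x}]:  - 2 A^{2} = -8
These equations allow (A) = (-2) or (2).
Impose the point condition(s):
  u(0, 0) = -2  ⟹  A = -2
Only A = -2 satisfies everything.
Hence u(x, y) = - 2 e^{x}.

Answer: u(x, y) = - 2 e^{x}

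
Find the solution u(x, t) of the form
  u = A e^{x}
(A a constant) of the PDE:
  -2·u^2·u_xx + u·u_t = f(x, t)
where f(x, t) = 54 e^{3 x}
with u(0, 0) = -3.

Answer: u(x, t) = - 3 e^{x}

Derivation:
Substitute the ansatz u = A e^{x} into the left-hand side.
Derivatives of the ansatz:
  u_xx = A e^{x}
  u_t = 0
Term by term:
  -2·u^2·u_xx = - 2 A^{3} e^{3 x}
  u·u_t = 0
So the left-hand side equals
  - 2 A^{3} e^{3 x}
This must equal f(x, t) = 54 e^{3 x} identically.
Matching coefficients of the independent functions:
  [e^{3 x}]:  - 2 A^{3} = 54
Solving: A = -3.
Check against the point condition:
  u(0, 0) = -3  ⟹  A = -3  ✓
Hence u(x, t) = - 3 e^{x}.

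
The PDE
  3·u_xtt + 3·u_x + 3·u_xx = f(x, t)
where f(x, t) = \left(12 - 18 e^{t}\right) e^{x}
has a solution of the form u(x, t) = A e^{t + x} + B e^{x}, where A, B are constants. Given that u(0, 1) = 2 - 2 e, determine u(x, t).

Substitute the ansatz u = A e^{t + x} + B e^{x} into the left-hand side.
Derivatives of the ansatz:
  u_xtt = A e^{t} e^{x}
  u_x = A e^{t} e^{x} + B e^{x}
  u_xx = A e^{t} e^{x} + B e^{x}
Term by term:
  3·u_xtt = 3 A e^{t} e^{x}
  3·u_x = 3 A e^{t} e^{x} + 3 B e^{x}
  3·u_xx = 3 A e^{t} e^{x} + 3 B e^{x}
So the left-hand side equals
  9 A e^{t} e^{x} + 6 B e^{x}
This must equal f(x, t) identically; expanded, f = - 18 e^{t} e^{x} + 12 e^{x}.
Matching coefficients of the independent functions:
  [e^{t} e^{x}]:  9 A = -18
  [e^{x}]:  6 B = 12
Solving: A = -2, B = 2.
Check against the point condition:
  u(0, 1) = 2 - 2 e  ⟹  e A + B = 2 - 2 e  ✓
Hence u(x, t) = 2 e^{x} - 2 e^{t + x}.

Answer: u(x, t) = 2 e^{x} - 2 e^{t + x}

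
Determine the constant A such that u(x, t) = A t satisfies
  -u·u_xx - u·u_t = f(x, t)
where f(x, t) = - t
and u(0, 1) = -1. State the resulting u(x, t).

Substitute the ansatz u = A t into the left-hand side.
Derivatives of the ansatz:
  u_xx = 0
  u_t = A
Term by term:
  -u·u_xx = 0
  -u·u_t = - A^{2} t
So the left-hand side equals
  - A^{2} t
This must equal f(x, t) = - t identically.
Matching coefficients of the independent functions:
  [t]:  - A^{2} = -1
These equations allow (A) = (-1) or (1).
Impose the point condition(s):
  u(0, 1) = -1  ⟹  A = -1
Only A = -1 satisfies everything.
Hence u(x, t) = - t.

Answer: u(x, t) = - t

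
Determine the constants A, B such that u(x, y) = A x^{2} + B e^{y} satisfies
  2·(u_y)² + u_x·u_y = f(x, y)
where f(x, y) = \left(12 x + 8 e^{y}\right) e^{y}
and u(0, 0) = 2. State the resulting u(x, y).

Substitute the ansatz u = A x^{2} + B e^{y} into the left-hand side.
Derivatives of the ansatz:
  u_y = B e^{y}
  u_x = 2 A x
Term by term:
  2·(u_y)² = 2 B^{2} e^{2 y}
  u_x·u_y = 2 A B x e^{y}
So the left-hand side equals
  2 A B x e^{y} + 2 B^{2} e^{2 y}
This must equal f(x, y) = \left(12 x + 8 e^{y}\right) e^{y} identically.
Matching coefficients of the independent functions:
  [x e^{y}]:  2 A B = 12
  [e^{2 y}]:  2 B^{2} = 8
These equations allow (A, B) = (-3, -2) or (3, 2).
Impose the point condition(s):
  u(0, 0) = 2  ⟹  B = 2
Only A = 3, B = 2 satisfies everything.
Hence u(x, y) = 3 x^{2} + 2 e^{y}.

Answer: u(x, y) = 3 x^{2} + 2 e^{y}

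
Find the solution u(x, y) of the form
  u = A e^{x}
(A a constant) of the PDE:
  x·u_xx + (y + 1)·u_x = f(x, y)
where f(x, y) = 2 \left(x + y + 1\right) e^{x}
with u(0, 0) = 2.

Substitute the ansatz u = A e^{x} into the left-hand side.
Derivatives of the ansatz:
  u_xx = A e^{x}
  u_x = A e^{x}
Term by term:
  x·u_xx = A x e^{x}
  (y + 1)·u_x = A y e^{x} + A e^{x}
So the left-hand side equals
  A x e^{x} + A y e^{x} + A e^{x}
This must equal f(x, y) identically; expanded, f = 2 x e^{x} + 2 y e^{x} + 2 e^{x}.
Matching coefficients of the independent functions:
  [x e^{x}, y e^{x}, e^{x}]:  A = 2
Solving: A = 2.
Check against the point condition:
  u(0, 0) = 2  ⟹  A = 2  ✓
Hence u(x, y) = 2 e^{x}.

Answer: u(x, y) = 2 e^{x}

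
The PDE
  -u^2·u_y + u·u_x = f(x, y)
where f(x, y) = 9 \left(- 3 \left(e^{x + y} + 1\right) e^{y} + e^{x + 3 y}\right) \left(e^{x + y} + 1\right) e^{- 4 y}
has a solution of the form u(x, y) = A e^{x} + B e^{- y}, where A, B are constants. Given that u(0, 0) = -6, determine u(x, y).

Substitute the ansatz u = A e^{x} + B e^{- y} into the left-hand side.
Derivatives of the ansatz:
  u_y = - B e^{- y}
  u_x = A e^{x}
Term by term:
  -u^2·u_y = A^{2} B e^{2 x} e^{- y} + 2 A B^{2} e^{x} e^{- 2 y} + B^{3} e^{- 3 y}
  u·u_x = A^{2} e^{2 x} + A B e^{x} e^{- y}
So the left-hand side equals
  A^{2} B e^{2 x} e^{- y} + A^{2} e^{2 x} + 2 A B^{2} e^{x} e^{- 2 y} + A B e^{x} e^{- y} + B^{3} e^{- 3 y}
This must equal f(x, y) identically; expanded, f = 9 e^{2 x} - 27 e^{2 x} e^{- y} + 9 e^{x} e^{- y} - 54 e^{x} e^{- 2 y} - 27 e^{- 3 y}.
Matching coefficients of the independent functions:
  [e^{x} e^{- 2 y}]:  2 A B^{2} = -54
  [e^{x} e^{- y}]:  A B = 9
  [e^{2 x} e^{- y}]:  A^{2} B = -27
  [e^{2 x}]:  A^{2} = 9
  [e^{- 3 y}]:  B^{3} = -27
Solving: A = -3, B = -3.
Check against the point condition:
  u(0, 0) = -6  ⟹  A + B = -6  ✓
Hence u(x, y) = - 3 e^{x} - 3 e^{- y}.

Answer: u(x, y) = - 3 e^{x} - 3 e^{- y}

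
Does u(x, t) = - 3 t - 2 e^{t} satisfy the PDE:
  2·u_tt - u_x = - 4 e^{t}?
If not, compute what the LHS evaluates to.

Answer: Yes

Derivation:
Evaluate each term of the left-hand side for u = - 3 t - 2 e^{t}.
Derivatives:
  u_tt = - 2 e^{t}
  u_x = 0
Terms:
  2·u_tt = - 4 e^{t}
  -u_x = 0
Sum: LHS = - 4 e^{t}
This is exactly the given right-hand side, so u is a solution.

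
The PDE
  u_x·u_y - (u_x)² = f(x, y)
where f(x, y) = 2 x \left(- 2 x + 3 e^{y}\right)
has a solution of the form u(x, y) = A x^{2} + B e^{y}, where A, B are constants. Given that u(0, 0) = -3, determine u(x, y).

Answer: u(x, y) = - x^{2} - 3 e^{y}

Derivation:
Substitute the ansatz u = A x^{2} + B e^{y} into the left-hand side.
Derivatives of the ansatz:
  u_x = 2 A x
  u_y = B e^{y}
Term by term:
  u_x·u_y = 2 A B x e^{y}
  -(u_x)² = - 4 A^{2} x^{2}
So the left-hand side equals
  - 4 A^{2} x^{2} + 2 A B x e^{y}
This must equal f(x, y) identically; expanded, f = - 4 x^{2} + 6 x e^{y}.
Matching coefficients of the independent functions:
  [x^{2}]:  - 4 A^{2} = -4
  [x e^{y}]:  2 A B = 6
These equations allow (A, B) = (-1, -3) or (1, 3).
Impose the point condition(s):
  u(0, 0) = -3  ⟹  B = -3
Only A = -1, B = -3 satisfies everything.
Hence u(x, y) = - x^{2} - 3 e^{y}.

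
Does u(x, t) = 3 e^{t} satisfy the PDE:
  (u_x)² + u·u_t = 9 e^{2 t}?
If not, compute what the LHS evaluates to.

Evaluate each term of the left-hand side for u = 3 e^{t}.
Derivatives:
  u_x = 0
  u_t = 3 e^{t}
Terms:
  (u_x)² = 0
  u·u_t = 9 e^{2 t}
Sum: LHS = 9 e^{2 t}
This is exactly the given right-hand side, so u is a solution.

Answer: Yes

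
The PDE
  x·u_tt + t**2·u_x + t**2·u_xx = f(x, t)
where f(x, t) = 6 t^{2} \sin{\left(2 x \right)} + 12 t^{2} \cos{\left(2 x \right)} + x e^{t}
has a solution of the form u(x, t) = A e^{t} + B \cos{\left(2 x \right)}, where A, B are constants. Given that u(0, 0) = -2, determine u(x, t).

Substitute the ansatz u = A e^{t} + B \cos{\left(2 x \right)} into the left-hand side.
Derivatives of the ansatz:
  u_tt = A e^{t}
  u_x = - 2 B \sin{\left(2 x \right)}
  u_xx = - 4 B \cos{\left(2 x \right)}
Term by term:
  x·u_tt = A x e^{t}
  t**2·u_x = - 2 B t^{2} \sin{\left(2 x \right)}
  t**2·u_xx = - 4 B t^{2} \cos{\left(2 x \right)}
So the left-hand side equals
  A x e^{t} - 2 B t^{2} \sin{\left(2 x \right)} - 4 B t^{2} \cos{\left(2 x \right)}
This must equal f(x, t) = 6 t^{2} \sin{\left(2 x \right)} + 12 t^{2} \cos{\left(2 x \right)} + x e^{t} identically.
Matching coefficients of the independent functions:
  [t^{2} \sin{\left(2 x \right)}]:  - 2 B = 6
  [t^{2} \cos{\left(2 x \right)}]:  - 4 B = 12
  [x e^{t}]:  A = 1
Solving: A = 1, B = -3.
Check against the point condition:
  u(0, 0) = -2  ⟹  A + B = -2  ✓
Hence u(x, t) = e^{t} - 3 \cos{\left(2 x \right)}.

Answer: u(x, t) = e^{t} - 3 \cos{\left(2 x \right)}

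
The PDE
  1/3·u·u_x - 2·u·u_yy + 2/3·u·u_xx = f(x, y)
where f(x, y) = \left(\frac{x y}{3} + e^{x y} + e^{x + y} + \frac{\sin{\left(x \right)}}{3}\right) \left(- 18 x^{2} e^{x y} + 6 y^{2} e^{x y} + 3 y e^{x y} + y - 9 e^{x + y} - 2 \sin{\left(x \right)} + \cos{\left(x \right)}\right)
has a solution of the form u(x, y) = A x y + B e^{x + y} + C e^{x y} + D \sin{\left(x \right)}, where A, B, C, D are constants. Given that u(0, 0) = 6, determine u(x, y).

Substitute the ansatz u = A x y + B e^{x + y} + C e^{x y} + D \sin{\left(x \right)} into the left-hand side.
Derivatives of the ansatz:
  u_x = A y + B e^{x} e^{y} + C y e^{x y} + D \cos{\left(x \right)}
  u_yy = B e^{x} e^{y} + C x^{2} e^{x y}
  u_xx = B e^{x} e^{y} + C y^{2} e^{x y} - D \sin{\left(x \right)}
Term by term:
  1/3·u·u_x = \frac{A^{2} x y^{2}}{3} + \frac{A B x y e^{x} e^{y}}{3} + \frac{A B y e^{x} e^{y}}{3} + \frac{A C x y^{2} e^{x y}}{3} + \frac{A C y e^{x y}}{3} + \frac{A D x y \cos{\left(x \right)}}{3} + \frac{A D y \sin{\left(x \right)}}{3} + \frac{B^{2} e^{2 x} e^{2 y}}{3} + \frac{B C y e^{x} e^{y} e^{x y}}{3} + \frac{B C e^{x} e^{y} e^{x y}}{3} + \frac{B D e^{x} e^{y} \sin{\left(x \right)}}{3} + \frac{B D e^{x} e^{y} \cos{\left(x \right)}}{3} + \frac{C^{2} y e^{2 x y}}{3} + \frac{C D y e^{x y} \sin{\left(x \right)}}{3} + \frac{C D e^{x y} \cos{\left(x \right)}}{3} + \frac{D^{2} \sin{\left(x \right)} \cos{\left(x \right)}}{3}
  -2·u·u_yy = - 2 A B x y e^{x} e^{y} - 2 A C x^{3} y e^{x y} - 2 B^{2} e^{2 x} e^{2 y} - 2 B C x^{2} e^{x} e^{y} e^{x y} - 2 B C e^{x} e^{y} e^{x y} - 2 B D e^{x} e^{y} \sin{\left(x \right)} - 2 C^{2} x^{2} e^{2 x y} - 2 C D x^{2} e^{x y} \sin{\left(x \right)}
  2/3·u·u_xx = \frac{2 A B x y e^{x} e^{y}}{3} + \frac{2 A C x y^{3} e^{x y}}{3} - \frac{2 A D x y \sin{\left(x \right)}}{3} + \frac{2 B^{2} e^{2 x} e^{2 y}}{3} + \frac{2 B C y^{2} e^{x} e^{y} e^{x y}}{3} + \frac{2 B C e^{x} e^{y} e^{x y}}{3} + \frac{2 C^{2} y^{2} e^{2 x y}}{3} + \frac{2 C D y^{2} e^{x y} \sin{\left(x \right)}}{3} - \frac{2 C D e^{x y} \sin{\left(x \right)}}{3} - \frac{2 D^{2} \sin^{2}{\left(x \right)}}{3}
Sum these and collect like terms in the independent variables.
This must equal f(x, y) identically; expanded, f = - 6 x^{3} y e^{x y} - 18 x^{2} e^{x} e^{y} e^{x y} - 18 x^{2} e^{2 x y} - 6 x^{2} e^{x y} \sin{\left(x \right)} + 2 x y^{3} e^{x y} + x y^{2} e^{x y} + \frac{x y^{2}}{3} - 3 x y e^{x} e^{y} - \frac{2 x y \sin{\left(x \right)}}{3} + \frac{x y \cos{\left(x \right)}}{3} + 6 y^{2} e^{x} e^{y} e^{x y} + 6 y^{2} e^{2 x y} + 2 y^{2} e^{x y} \sin{\left(x \right)} + 3 y e^{x} e^{y} e^{x y} + y e^{x} e^{y} + 3 y e^{2 x y} + y e^{x y} \sin{\left(x \right)} + y e^{x y} + \frac{y \sin{\left(x \right)}}{3} - 9 e^{2 x} e^{2 y} - 9 e^{x} e^{y} e^{x y} - 5 e^{x} e^{y} \sin{\left(x \right)} + e^{x} e^{y} \cos{\left(x \right)} - 2 e^{x y} \sin{\left(x \right)} + e^{x y} \cos{\left(x \right)} - \frac{2 \sin^{2}{\left(x \right)}}{3} + \frac{\sin{\left(x \right)} \cos{\left(x \right)}}{3}.
Matching coefficients of the independent functions:
(each divided by its leading coefficient; functions giving the same equation are listed together)
  [x y^{2}]:  A^{2} - 1 = 0
  [x^{2} e^{2 x y}, y e^{2 x y}, y^{2} e^{2 x y}]:  C^{2} - 9 = 0
  [y e^{x y}, x y^{2} e^{x y}, x y^{3} e^{x y}, …]:  A C - 3 = 0
  [y \sin{\left(x \right)}, x y \sin{\left(x \right)}, x y \cos{\left(x \right)}]:  A D - 1 = 0
  [e^{2 x} e^{2 y}]:  B^{2} - 9 = 0
  [e^{x y} \sin{\left(x \right)}, e^{x y} \cos{\left(x \right)}, x^{2} e^{x y} \sin{\left(x \right)}, …]:  C D - 3 = 0
  [\sin{\left(x \right)} \cos{\left(x \right)}, \sin^{2}{\left(x \right)}]:  D^{2} - 1 = 0
  [y e^{x} e^{y}, x y e^{x} e^{y}]:  A B - 3 = 0
  [e^{x} e^{y} e^{x y}, x^{2} e^{x} e^{y} e^{x y}, y e^{x} e^{y} e^{x y}, …]:  B C - 9 = 0
  [e^{x} e^{y} \sin{\left(x \right)}, e^{x} e^{y} \cos{\left(x \right)}]:  B D - 3 = 0
These equations allow (A, B, C, D) = (-1, -3, -3, -1) or (1, 3, 3, 1).
Impose the point condition(s):
  u(0, 0) = 6  ⟹  B + C = 6
Only A = 1, B = 3, C = 3, D = 1 satisfies everything.
Hence u(x, y) = x y + 3 e^{x y} + 3 e^{x + y} + \sin{\left(x \right)}.

Answer: u(x, y) = x y + 3 e^{x y} + 3 e^{x + y} + \sin{\left(x \right)}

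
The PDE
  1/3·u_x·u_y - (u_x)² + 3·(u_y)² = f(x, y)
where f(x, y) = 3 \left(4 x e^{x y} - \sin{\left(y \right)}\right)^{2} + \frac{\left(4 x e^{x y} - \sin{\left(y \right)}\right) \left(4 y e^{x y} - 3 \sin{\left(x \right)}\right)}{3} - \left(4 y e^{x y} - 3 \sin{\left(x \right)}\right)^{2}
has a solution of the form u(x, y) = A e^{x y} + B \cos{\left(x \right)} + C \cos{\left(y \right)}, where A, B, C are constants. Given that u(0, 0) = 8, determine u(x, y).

Substitute the ansatz u = A e^{x y} + B \cos{\left(x \right)} + C \cos{\left(y \right)} into the left-hand side.
Derivatives of the ansatz:
  u_x = A y e^{x y} - B \sin{\left(x \right)}
  u_y = A x e^{x y} - C \sin{\left(y \right)}
Term by term:
  1/3·u_x·u_y = \frac{A^{2} x y e^{2 x y}}{3} - \frac{A B x e^{x y} \sin{\left(x \right)}}{3} - \frac{A C y e^{x y} \sin{\left(y \right)}}{3} + \frac{B C \sin{\left(x \right)} \sin{\left(y \right)}}{3}
  -(u_x)² = - A^{2} y^{2} e^{2 x y} + 2 A B y e^{x y} \sin{\left(x \right)} - B^{2} \sin^{2}{\left(x \right)}
  3·(u_y)² = 3 A^{2} x^{2} e^{2 x y} - 6 A C x e^{x y} \sin{\left(y \right)} + 3 C^{2} \sin^{2}{\left(y \right)}
So the left-hand side equals
  3 A^{2} x^{2} e^{2 x y} + \frac{A^{2} x y e^{2 x y}}{3} - A^{2} y^{2} e^{2 x y} - \frac{A B x e^{x y} \sin{\left(x \right)}}{3} + 2 A B y e^{x y} \sin{\left(x \right)} - 6 A C x e^{x y} \sin{\left(y \right)} - \frac{A C y e^{x y} \sin{\left(y \right)}}{3} - B^{2} \sin^{2}{\left(x \right)} + \frac{B C \sin{\left(x \right)} \sin{\left(y \right)}}{3} + 3 C^{2} \sin^{2}{\left(y \right)}
This must equal f(x, y) identically; expanded, f = 48 x^{2} e^{2 x y} + \frac{16 x y e^{2 x y}}{3} - 4 x e^{x y} \sin{\left(x \right)} - 24 x e^{x y} \sin{\left(y \right)} - 16 y^{2} e^{2 x y} + 24 y e^{x y} \sin{\left(x \right)} - \frac{4 y e^{x y} \sin{\left(y \right)}}{3} - 9 \sin^{2}{\left(x \right)} + \sin{\left(x \right)} \sin{\left(y \right)} + 3 \sin^{2}{\left(y \right)}.
Matching coefficients of the independent functions:
  [x^{2} e^{2 x y}]:  3 A^{2} = 48
  [y^{2} e^{2 x y}]:  - A^{2} = -16
  [\sin{\left(x \right)} \sin{\left(y \right)}]:  \frac{B C}{3} = 1
  [x y e^{2 x y}]:  \frac{A^{2}}{3} = \frac{16}{3}
  [x e^{x y} \sin{\left(x \right)}]:  - \frac{A B}{3} = -4
  [x e^{x y} \sin{\left(y \right)}]:  - 6 A C = -24
  [y e^{x y} \sin{\left(x \right)}]:  2 A B = 24
  [y e^{x y} \sin{\left(y \right)}]:  - \frac{A C}{3} = - \frac{4}{3}
  [\sin^{2}{\left(x \right)}]:  - B^{2} = -9
  [\sin^{2}{\left(y \right)}]:  3 C^{2} = 3
These equations allow (A, B, C) = (-4, -3, -1) or (4, 3, 1).
Impose the point condition(s):
  u(0, 0) = 8  ⟹  A + B + C = 8
Only A = 4, B = 3, C = 1 satisfies everything.
Hence u(x, y) = 4 e^{x y} + 3 \cos{\left(x \right)} + \cos{\left(y \right)}.

Answer: u(x, y) = 4 e^{x y} + 3 \cos{\left(x \right)} + \cos{\left(y \right)}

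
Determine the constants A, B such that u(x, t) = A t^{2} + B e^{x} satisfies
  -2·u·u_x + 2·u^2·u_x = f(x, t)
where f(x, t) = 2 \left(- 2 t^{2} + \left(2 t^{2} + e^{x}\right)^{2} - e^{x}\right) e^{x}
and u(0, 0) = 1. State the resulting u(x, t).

Substitute the ansatz u = A t^{2} + B e^{x} into the left-hand side.
Derivatives of the ansatz:
  u_x = B e^{x}
Term by term:
  -2·u·u_x = - 2 A B t^{2} e^{x} - 2 B^{2} e^{2 x}
  2·u^2·u_x = 2 A^{2} B t^{4} e^{x} + 4 A B^{2} t^{2} e^{2 x} + 2 B^{3} e^{3 x}
So the left-hand side equals
  2 A^{2} B t^{4} e^{x} + 4 A B^{2} t^{2} e^{2 x} - 2 A B t^{2} e^{x} + 2 B^{3} e^{3 x} - 2 B^{2} e^{2 x}
This must equal f(x, t) identically; expanded, f = 8 t^{4} e^{x} + 8 t^{2} e^{2 x} - 4 t^{2} e^{x} + 2 e^{3 x} - 2 e^{2 x}.
Matching coefficients of the independent functions:
  [t^{2} e^{x}]:  - 2 A B = -4
  [t^{2} e^{2 x}]:  4 A B^{2} = 8
  [t^{4} e^{x}]:  2 A^{2} B = 8
  [e^{2 x}]:  - 2 B^{2} = -2
  [e^{3 x}]:  2 B^{3} = 2
Solving: A = 2, B = 1.
Check against the point condition:
  u(0, 0) = 1  ⟹  B = 1  ✓
Hence u(x, t) = 2 t^{2} + e^{x}.

Answer: u(x, t) = 2 t^{2} + e^{x}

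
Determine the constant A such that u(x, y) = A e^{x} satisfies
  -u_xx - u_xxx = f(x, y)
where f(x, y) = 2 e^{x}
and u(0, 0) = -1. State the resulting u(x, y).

Substitute the ansatz u = A e^{x} into the left-hand side.
Derivatives of the ansatz:
  u_xx = A e^{x}
  u_xxx = A e^{x}
Term by term:
  -u_xx = - A e^{x}
  -u_xxx = - A e^{x}
So the left-hand side equals
  - 2 A e^{x}
This must equal f(x, y) = 2 e^{x} identically.
Matching coefficients of the independent functions:
  [e^{x}]:  - 2 A = 2
Solving: A = -1.
Check against the point condition:
  u(0, 0) = -1  ⟹  A = -1  ✓
Hence u(x, y) = - e^{x}.

Answer: u(x, y) = - e^{x}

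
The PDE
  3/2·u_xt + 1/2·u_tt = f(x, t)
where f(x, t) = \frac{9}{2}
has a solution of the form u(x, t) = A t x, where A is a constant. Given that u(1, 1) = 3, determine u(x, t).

Answer: u(x, t) = 3 t x

Derivation:
Substitute the ansatz u = A t x into the left-hand side.
Derivatives of the ansatz:
  u_xt = A
  u_tt = 0
Term by term:
  3/2·u_xt = \frac{3 A}{2}
  1/2·u_tt = 0
So the left-hand side equals
  \frac{3 A}{2}
This must equal f(x, t) = \frac{9}{2} identically.
Matching coefficients of the independent functions:
  [constant term]:  \frac{3 A}{2} = \frac{9}{2}
Solving: A = 3.
Check against the point condition:
  u(1, 1) = 3  ⟹  A = 3  ✓
Hence u(x, t) = 3 t x.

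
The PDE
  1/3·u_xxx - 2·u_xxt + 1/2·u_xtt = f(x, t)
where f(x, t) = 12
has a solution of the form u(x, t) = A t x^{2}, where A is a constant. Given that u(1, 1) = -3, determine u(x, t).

Substitute the ansatz u = A t x^{2} into the left-hand side.
Derivatives of the ansatz:
  u_xxx = 0
  u_xxt = 2 A
  u_xtt = 0
Term by term:
  1/3·u_xxx = 0
  -2·u_xxt = - 4 A
  1/2·u_xtt = 0
So the left-hand side equals
  - 4 A
This must equal f(x, t) = 12 identically.
Matching coefficients of the independent functions:
  [constant term]:  - 4 A = 12
Solving: A = -3.
Check against the point condition:
  u(1, 1) = -3  ⟹  A = -3  ✓
Hence u(x, t) = - 3 t x^{2}.

Answer: u(x, t) = - 3 t x^{2}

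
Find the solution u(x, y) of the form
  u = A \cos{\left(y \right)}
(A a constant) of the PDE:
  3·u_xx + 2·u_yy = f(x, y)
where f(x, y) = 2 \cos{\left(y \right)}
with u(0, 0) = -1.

Answer: u(x, y) = - \cos{\left(y \right)}

Derivation:
Substitute the ansatz u = A \cos{\left(y \right)} into the left-hand side.
Derivatives of the ansatz:
  u_xx = 0
  u_yy = - A \cos{\left(y \right)}
Term by term:
  3·u_xx = 0
  2·u_yy = - 2 A \cos{\left(y \right)}
So the left-hand side equals
  - 2 A \cos{\left(y \right)}
This must equal f(x, y) = 2 \cos{\left(y \right)} identically.
Matching coefficients of the independent functions:
  [\cos{\left(y \right)}]:  - 2 A = 2
Solving: A = -1.
Check against the point condition:
  u(0, 0) = -1  ⟹  A = -1  ✓
Hence u(x, y) = - \cos{\left(y \right)}.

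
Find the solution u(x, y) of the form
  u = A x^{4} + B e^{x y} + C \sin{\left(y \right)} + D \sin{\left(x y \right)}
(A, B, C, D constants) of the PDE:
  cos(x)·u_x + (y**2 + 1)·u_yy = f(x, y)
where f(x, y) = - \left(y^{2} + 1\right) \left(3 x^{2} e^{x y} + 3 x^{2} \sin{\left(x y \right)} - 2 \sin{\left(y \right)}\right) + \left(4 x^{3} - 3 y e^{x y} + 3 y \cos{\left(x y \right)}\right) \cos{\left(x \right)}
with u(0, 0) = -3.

Substitute the ansatz u = A x^{4} + B e^{x y} + C \sin{\left(y \right)} + D \sin{\left(x y \right)} into the left-hand side.
Derivatives of the ansatz:
  u_x = 4 A x^{3} + B y e^{x y} + D y \cos{\left(x y \right)}
  u_yy = B x^{2} e^{x y} - C \sin{\left(y \right)} - D x^{2} \sin{\left(x y \right)}
Term by term:
  cos(x)·u_x = 4 A x^{3} \cos{\left(x \right)} + B y e^{x y} \cos{\left(x \right)} + D y \cos{\left(x \right)} \cos{\left(x y \right)}
  (y**2 + 1)·u_yy = B x^{2} y^{2} e^{x y} + B x^{2} e^{x y} - C y^{2} \sin{\left(y \right)} - C \sin{\left(y \right)} - D x^{2} y^{2} \sin{\left(x y \right)} - D x^{2} \sin{\left(x y \right)}
So the left-hand side equals
  4 A x^{3} \cos{\left(x \right)} + B x^{2} y^{2} e^{x y} + B x^{2} e^{x y} + B y e^{x y} \cos{\left(x \right)} - C y^{2} \sin{\left(y \right)} - C \sin{\left(y \right)} - D x^{2} y^{2} \sin{\left(x y \right)} - D x^{2} \sin{\left(x y \right)} + D y \cos{\left(x \right)} \cos{\left(x y \right)}
This must equal f(x, y) identically; expanded, f = 4 x^{3} \cos{\left(x \right)} - 3 x^{2} y^{2} e^{x y} - 3 x^{2} y^{2} \sin{\left(x y \right)} - 3 x^{2} e^{x y} - 3 x^{2} \sin{\left(x y \right)} + 2 y^{2} \sin{\left(y \right)} - 3 y e^{x y} \cos{\left(x \right)} + 3 y \cos{\left(x \right)} \cos{\left(x y \right)} + 2 \sin{\left(y \right)}.
Matching coefficients of the independent functions:
  [x^{2} e^{x y}, x^{2} y^{2} e^{x y}, y e^{x y} \cos{\left(x \right)}]:  B = -3
  [x^{2} \sin{\left(x y \right)}, x^{2} y^{2} \sin{\left(x y \right)}]:  - D = -3
  [x^{3} \cos{\left(x \right)}]:  4 A = 4
  [y^{2} \sin{\left(y \right)}, \sin{\left(y \right)}]:  - C = 2
  [y \cos{\left(x \right)} \cos{\left(x y \right)}]:  D = 3
Solving: A = 1, B = -3, C = -2, D = 3.
Check against the point condition:
  u(0, 0) = -3  ⟹  B = -3  ✓
Hence u(x, y) = x^{4} - 3 e^{x y} - 2 \sin{\left(y \right)} + 3 \sin{\left(x y \right)}.

Answer: u(x, y) = x^{4} - 3 e^{x y} - 2 \sin{\left(y \right)} + 3 \sin{\left(x y \right)}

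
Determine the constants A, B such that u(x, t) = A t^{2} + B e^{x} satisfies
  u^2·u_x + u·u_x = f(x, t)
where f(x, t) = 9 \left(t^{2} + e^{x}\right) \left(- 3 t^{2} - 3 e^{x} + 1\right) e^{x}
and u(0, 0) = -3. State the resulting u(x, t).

Substitute the ansatz u = A t^{2} + B e^{x} into the left-hand side.
Derivatives of the ansatz:
  u_x = B e^{x}
Term by term:
  u^2·u_x = A^{2} B t^{4} e^{x} + 2 A B^{2} t^{2} e^{2 x} + B^{3} e^{3 x}
  u·u_x = A B t^{2} e^{x} + B^{2} e^{2 x}
So the left-hand side equals
  A^{2} B t^{4} e^{x} + 2 A B^{2} t^{2} e^{2 x} + A B t^{2} e^{x} + B^{3} e^{3 x} + B^{2} e^{2 x}
This must equal f(x, t) identically; expanded, f = - 27 t^{4} e^{x} - 54 t^{2} e^{2 x} + 9 t^{2} e^{x} - 27 e^{3 x} + 9 e^{2 x}.
Matching coefficients of the independent functions:
  [t^{2} e^{x}]:  A B = 9
  [t^{2} e^{2 x}]:  2 A B^{2} = -54
  [t^{4} e^{x}]:  A^{2} B = -27
  [e^{2 x}]:  B^{2} = 9
  [e^{3 x}]:  B^{3} = -27
Solving: A = -3, B = -3.
Check against the point condition:
  u(0, 0) = -3  ⟹  B = -3  ✓
Hence u(x, t) = - 3 t^{2} - 3 e^{x}.

Answer: u(x, t) = - 3 t^{2} - 3 e^{x}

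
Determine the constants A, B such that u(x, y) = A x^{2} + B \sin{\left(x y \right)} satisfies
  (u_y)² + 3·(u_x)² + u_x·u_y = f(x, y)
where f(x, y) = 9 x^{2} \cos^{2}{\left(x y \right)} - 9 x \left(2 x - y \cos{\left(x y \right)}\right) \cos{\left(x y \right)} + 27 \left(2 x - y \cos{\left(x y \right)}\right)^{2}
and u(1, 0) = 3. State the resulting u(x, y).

Answer: u(x, y) = 3 x^{2} - 3 \sin{\left(x y \right)}

Derivation:
Substitute the ansatz u = A x^{2} + B \sin{\left(x y \right)} into the left-hand side.
Derivatives of the ansatz:
  u_y = B x \cos{\left(x y \right)}
  u_x = 2 A x + B y \cos{\left(x y \right)}
Term by term:
  (u_y)² = B^{2} x^{2} \cos^{2}{\left(x y \right)}
  3·(u_x)² = 12 A^{2} x^{2} + 12 A B x y \cos{\left(x y \right)} + 3 B^{2} y^{2} \cos^{2}{\left(x y \right)}
  u_x·u_y = 2 A B x^{2} \cos{\left(x y \right)} + B^{2} x y \cos^{2}{\left(x y \right)}
So the left-hand side equals
  12 A^{2} x^{2} + 2 A B x^{2} \cos{\left(x y \right)} + 12 A B x y \cos{\left(x y \right)} + B^{2} x^{2} \cos^{2}{\left(x y \right)} + B^{2} x y \cos^{2}{\left(x y \right)} + 3 B^{2} y^{2} \cos^{2}{\left(x y \right)}
This must equal f(x, y) identically; expanded, f = 9 x^{2} \cos^{2}{\left(x y \right)} - 18 x^{2} \cos{\left(x y \right)} + 108 x^{2} + 9 x y \cos^{2}{\left(x y \right)} - 108 x y \cos{\left(x y \right)} + 27 y^{2} \cos^{2}{\left(x y \right)}.
Matching coefficients of the independent functions:
  [x^{2}]:  12 A^{2} = 108
  [x^{2} \cos{\left(x y \right)}]:  2 A B = -18
  [x^{2} \cos^{2}{\left(x y \right)}, x y \cos^{2}{\left(x y \right)}]:  B^{2} = 9
  [y^{2} \cos^{2}{\left(x y \right)}]:  3 B^{2} = 27
  [x y \cos{\left(x y \right)}]:  12 A B = -108
These equations allow (A, B) = (-3, 3) or (3, -3).
Impose the point condition(s):
  u(1, 0) = 3  ⟹  A = 3
Only A = 3, B = -3 satisfies everything.
Hence u(x, y) = 3 x^{2} - 3 \sin{\left(x y \right)}.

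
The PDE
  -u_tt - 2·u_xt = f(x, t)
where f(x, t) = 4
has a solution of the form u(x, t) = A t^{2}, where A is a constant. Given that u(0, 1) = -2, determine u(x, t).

Substitute the ansatz u = A t^{2} into the left-hand side.
Derivatives of the ansatz:
  u_tt = 2 A
  u_xt = 0
Term by term:
  -u_tt = - 2 A
  -2·u_xt = 0
So the left-hand side equals
  - 2 A
This must equal f(x, t) = 4 identically.
Matching coefficients of the independent functions:
  [constant term]:  - 2 A = 4
Solving: A = -2.
Check against the point condition:
  u(0, 1) = -2  ⟹  A = -2  ✓
Hence u(x, t) = - 2 t^{2}.

Answer: u(x, t) = - 2 t^{2}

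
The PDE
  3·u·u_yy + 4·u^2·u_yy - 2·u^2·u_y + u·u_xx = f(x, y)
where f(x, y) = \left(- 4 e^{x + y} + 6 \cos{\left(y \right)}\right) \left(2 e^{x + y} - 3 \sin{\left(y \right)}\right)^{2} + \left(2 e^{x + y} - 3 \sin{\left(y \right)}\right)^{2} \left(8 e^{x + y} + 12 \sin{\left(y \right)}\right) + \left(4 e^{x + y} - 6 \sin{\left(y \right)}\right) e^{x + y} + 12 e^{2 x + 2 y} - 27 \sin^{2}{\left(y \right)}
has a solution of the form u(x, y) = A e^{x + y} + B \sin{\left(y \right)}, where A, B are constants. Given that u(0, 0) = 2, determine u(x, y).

Answer: u(x, y) = 2 e^{x + y} - 3 \sin{\left(y \right)}

Derivation:
Substitute the ansatz u = A e^{x + y} + B \sin{\left(y \right)} into the left-hand side.
Derivatives of the ansatz:
  u_yy = A e^{x} e^{y} - B \sin{\left(y \right)}
  u_y = A e^{x} e^{y} + B \cos{\left(y \right)}
  u_xx = A e^{x} e^{y}
Term by term:
  3·u·u_yy = 3 A^{2} e^{2 x} e^{2 y} - 3 B^{2} \sin^{2}{\left(y \right)}
  4·u^2·u_yy = 4 A^{3} e^{3 x} e^{3 y} + 4 A^{2} B e^{2 x} e^{2 y} \sin{\left(y \right)} - 4 A B^{2} e^{x} e^{y} \sin^{2}{\left(y \right)} - 4 B^{3} \sin^{3}{\left(y \right)}
  -2·u^2·u_y = - 2 A^{3} e^{3 x} e^{3 y} - 4 A^{2} B e^{2 x} e^{2 y} \sin{\left(y \right)} - 2 A^{2} B e^{2 x} e^{2 y} \cos{\left(y \right)} - 2 A B^{2} e^{x} e^{y} \sin^{2}{\left(y \right)} - 4 A B^{2} e^{x} e^{y} \sin{\left(y \right)} \cos{\left(y \right)} - 2 B^{3} \sin^{2}{\left(y \right)} \cos{\left(y \right)}
  u·u_xx = A^{2} e^{2 x} e^{2 y} + A B e^{x} e^{y} \sin{\left(y \right)}
So the left-hand side equals
  2 A^{3} e^{3 x} e^{3 y} - 2 A^{2} B e^{2 x} e^{2 y} \cos{\left(y \right)} + 4 A^{2} e^{2 x} e^{2 y} - 6 A B^{2} e^{x} e^{y} \sin^{2}{\left(y \right)} - 4 A B^{2} e^{x} e^{y} \sin{\left(y \right)} \cos{\left(y \right)} + A B e^{x} e^{y} \sin{\left(y \right)} - 4 B^{3} \sin^{3}{\left(y \right)} - 2 B^{3} \sin^{2}{\left(y \right)} \cos{\left(y \right)} - 3 B^{2} \sin^{2}{\left(y \right)}
This must equal f(x, y) identically; expanded, f = 16 e^{3 x} e^{3 y} + 24 e^{2 x} e^{2 y} \cos{\left(y \right)} + 16 e^{2 x} e^{2 y} - 108 e^{x} e^{y} \sin^{2}{\left(y \right)} - 72 e^{x} e^{y} \sin{\left(y \right)} \cos{\left(y \right)} - 6 e^{x} e^{y} \sin{\left(y \right)} + 108 \sin^{3}{\left(y \right)} + 54 \sin^{2}{\left(y \right)} \cos{\left(y \right)} - 27 \sin^{2}{\left(y \right)}.
Matching coefficients of the independent functions:
  [e^{2 x} e^{2 y}]:  4 A^{2} = 16
  [e^{3 x} e^{3 y}]:  2 A^{3} = 16
  [\sin^{2}{\left(y \right)} \cos{\left(y \right)}]:  - 2 B^{3} = 54
  [e^{x} e^{y} \sin{\left(y \right)}]:  A B = -6
  [e^{x} e^{y} \sin^{2}{\left(y \right)}]:  - 6 A B^{2} = -108
  [e^{2 x} e^{2 y} \cos{\left(y \right)}]:  - 2 A^{2} B = 24
  [e^{x} e^{y} \sin{\left(y \right)} \cos{\left(y \right)}]:  - 4 A B^{2} = -72
  [\sin^{2}{\left(y \right)}]:  - 3 B^{2} = -27
  [\sin^{3}{\left(y \right)}]:  - 4 B^{3} = 108
Solving: A = 2, B = -3.
Check against the point condition:
  u(0, 0) = 2  ⟹  A = 2  ✓
Hence u(x, y) = 2 e^{x + y} - 3 \sin{\left(y \right)}.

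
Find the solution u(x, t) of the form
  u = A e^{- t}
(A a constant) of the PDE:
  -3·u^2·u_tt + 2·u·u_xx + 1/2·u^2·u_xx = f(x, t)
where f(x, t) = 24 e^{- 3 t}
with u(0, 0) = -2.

Answer: u(x, t) = - 2 e^{- t}

Derivation:
Substitute the ansatz u = A e^{- t} into the left-hand side.
Derivatives of the ansatz:
  u_tt = A e^{- t}
  u_xx = 0
Term by term:
  -3·u^2·u_tt = - 3 A^{3} e^{- 3 t}
  2·u·u_xx = 0
  1/2·u^2·u_xx = 0
So the left-hand side equals
  - 3 A^{3} e^{- 3 t}
This must equal f(x, t) = 24 e^{- 3 t} identically.
Matching coefficients of the independent functions:
  [e^{- 3 t}]:  - 3 A^{3} = 24
Solving: A = -2.
Check against the point condition:
  u(0, 0) = -2  ⟹  A = -2  ✓
Hence u(x, t) = - 2 e^{- t}.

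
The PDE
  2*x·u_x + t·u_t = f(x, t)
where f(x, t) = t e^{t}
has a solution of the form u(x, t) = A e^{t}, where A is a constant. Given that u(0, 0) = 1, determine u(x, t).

Substitute the ansatz u = A e^{t} into the left-hand side.
Derivatives of the ansatz:
  u_x = 0
  u_t = A e^{t}
Term by term:
  2*x·u_x = 0
  t·u_t = A t e^{t}
So the left-hand side equals
  A t e^{t}
This must equal f(x, t) = t e^{t} identically.
Matching coefficients of the independent functions:
  [t e^{t}]:  A = 1
Solving: A = 1.
Check against the point condition:
  u(0, 0) = 1  ⟹  A = 1  ✓
Hence u(x, t) = e^{t}.

Answer: u(x, t) = e^{t}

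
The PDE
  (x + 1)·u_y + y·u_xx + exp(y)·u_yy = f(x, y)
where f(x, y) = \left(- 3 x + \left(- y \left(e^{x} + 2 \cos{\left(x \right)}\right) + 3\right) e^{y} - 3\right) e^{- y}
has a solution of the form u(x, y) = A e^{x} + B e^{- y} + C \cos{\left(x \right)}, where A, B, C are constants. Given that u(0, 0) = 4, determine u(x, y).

Substitute the ansatz u = A e^{x} + B e^{- y} + C \cos{\left(x \right)} into the left-hand side.
Derivatives of the ansatz:
  u_y = - B e^{- y}
  u_xx = A e^{x} - C \cos{\left(x \right)}
  u_yy = B e^{- y}
Term by term:
  (x + 1)·u_y = - B x e^{- y} - B e^{- y}
  y·u_xx = A y e^{x} - C y \cos{\left(x \right)}
  exp(y)·u_yy = B
So the left-hand side equals
  A y e^{x} - B x e^{- y} + B - B e^{- y} - C y \cos{\left(x \right)}
This must equal f(x, y) identically; expanded, f = - 3 x e^{- y} - y e^{x} - 2 y \cos{\left(x \right)} + 3 - 3 e^{- y}.
Matching coefficients of the independent functions:
  [constant term]:  B = 3
  [x e^{- y}, e^{- y}]:  - B = -3
  [y e^{x}]:  A = -1
  [y \cos{\left(x \right)}]:  - C = -2
Solving: A = -1, B = 3, C = 2.
Check against the point condition:
  u(0, 0) = 4  ⟹  A + B + C = 4  ✓
Hence u(x, y) = - e^{x} + 2 \cos{\left(x \right)} + 3 e^{- y}.

Answer: u(x, y) = - e^{x} + 2 \cos{\left(x \right)} + 3 e^{- y}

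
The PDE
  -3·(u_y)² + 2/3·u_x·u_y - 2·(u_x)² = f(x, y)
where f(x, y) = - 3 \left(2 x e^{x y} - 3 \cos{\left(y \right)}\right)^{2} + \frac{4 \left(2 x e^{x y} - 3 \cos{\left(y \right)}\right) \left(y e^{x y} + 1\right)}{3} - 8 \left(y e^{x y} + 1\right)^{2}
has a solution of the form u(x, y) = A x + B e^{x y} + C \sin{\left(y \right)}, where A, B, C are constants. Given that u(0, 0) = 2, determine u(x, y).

Substitute the ansatz u = A x + B e^{x y} + C \sin{\left(y \right)} into the left-hand side.
Derivatives of the ansatz:
  u_y = B x e^{x y} + C \cos{\left(y \right)}
  u_x = A + B y e^{x y}
Term by term:
  -3·(u_y)² = - 3 B^{2} x^{2} e^{2 x y} - 6 B C x e^{x y} \cos{\left(y \right)} - 3 C^{2} \cos^{2}{\left(y \right)}
  2/3·u_x·u_y = \frac{2 A B x e^{x y}}{3} + \frac{2 A C \cos{\left(y \right)}}{3} + \frac{2 B^{2} x y e^{2 x y}}{3} + \frac{2 B C y e^{x y} \cos{\left(y \right)}}{3}
  -2·(u_x)² = - 2 A^{2} - 4 A B y e^{x y} - 2 B^{2} y^{2} e^{2 x y}
So the left-hand side equals
  - 2 A^{2} + \frac{2 A B x e^{x y}}{3} - 4 A B y e^{x y} + \frac{2 A C \cos{\left(y \right)}}{3} - 3 B^{2} x^{2} e^{2 x y} + \frac{2 B^{2} x y e^{2 x y}}{3} - 2 B^{2} y^{2} e^{2 x y} - 6 B C x e^{x y} \cos{\left(y \right)} + \frac{2 B C y e^{x y} \cos{\left(y \right)}}{3} - 3 C^{2} \cos^{2}{\left(y \right)}
This must equal f(x, y) identically; expanded, f = - 12 x^{2} e^{2 x y} + \frac{8 x y e^{2 x y}}{3} + 36 x e^{x y} \cos{\left(y \right)} + \frac{8 x e^{x y}}{3} - 8 y^{2} e^{2 x y} - 4 y e^{x y} \cos{\left(y \right)} - 16 y e^{x y} - 27 \cos^{2}{\left(y \right)} - 4 \cos{\left(y \right)} - 8.
Matching coefficients of the independent functions:
  [constant term]:  - 2 A^{2} = -8
  [x e^{x y}]:  \frac{2 A B}{3} = \frac{8}{3}
  [x^{2} e^{2 x y}]:  - 3 B^{2} = -12
  [y e^{x y}]:  - 4 A B = -16
  [y^{2} e^{2 x y}]:  - 2 B^{2} = -8
  [x y e^{2 x y}]:  \frac{2 B^{2}}{3} = \frac{8}{3}
  [x e^{x y} \cos{\left(y \right)}]:  - 6 B C = 36
  [y e^{x y} \cos{\left(y \right)}]:  \frac{2 B C}{3} = -4
  [\cos{\left(y \right)}]:  \frac{2 A C}{3} = -4
  [\cos^{2}{\left(y \right)}]:  - 3 C^{2} = -27
These equations allow (A, B, C) = (-2, -2, 3) or (2, 2, -3).
Impose the point condition(s):
  u(0, 0) = 2  ⟹  B = 2
Only A = 2, B = 2, C = -3 satisfies everything.
Hence u(x, y) = 2 x + 2 e^{x y} - 3 \sin{\left(y \right)}.

Answer: u(x, y) = 2 x + 2 e^{x y} - 3 \sin{\left(y \right)}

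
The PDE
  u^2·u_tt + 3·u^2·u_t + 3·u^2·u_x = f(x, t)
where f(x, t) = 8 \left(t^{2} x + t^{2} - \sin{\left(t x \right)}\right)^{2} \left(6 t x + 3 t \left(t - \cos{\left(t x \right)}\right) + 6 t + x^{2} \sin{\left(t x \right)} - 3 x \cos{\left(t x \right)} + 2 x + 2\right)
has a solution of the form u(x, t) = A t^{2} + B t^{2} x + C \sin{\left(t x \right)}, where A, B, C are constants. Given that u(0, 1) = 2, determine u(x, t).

Substitute the ansatz u = A t^{2} + B t^{2} x + C \sin{\left(t x \right)} into the left-hand side.
Derivatives of the ansatz:
  u_tt = 2 A + 2 B x - C x^{2} \sin{\left(t x \right)}
  u_t = 2 A t + 2 B t x + C x \cos{\left(t x \right)}
  u_x = B t^{2} + C t \cos{\left(t x \right)}
Term by term:
  u^2·u_tt = 2 A^{3} t^{4} + 6 A^{2} B t^{4} x - A^{2} C t^{4} x^{2} \sin{\left(t x \right)} + 4 A^{2} C t^{2} \sin{\left(t x \right)} + 6 A B^{2} t^{4} x^{2} - 2 A B C t^{4} x^{3} \sin{\left(t x \right)} + 8 A B C t^{2} x \sin{\left(t x \right)} - 2 A C^{2} t^{2} x^{2} \sin^{2}{\left(t x \right)} + 2 A C^{2} \sin^{2}{\left(t x \right)} + 2 B^{3} t^{4} x^{3} - B^{2} C t^{4} x^{4} \sin{\left(t x \right)} + 4 B^{2} C t^{2} x^{2} \sin{\left(t x \right)} - 2 B C^{2} t^{2} x^{3} \sin^{2}{\left(t x \right)} + 2 B C^{2} x \sin^{2}{\left(t x \right)} - C^{3} x^{2} \sin^{3}{\left(t x \right)}
  3·u^2·u_t = 6 A^{3} t^{5} + 18 A^{2} B t^{5} x + 3 A^{2} C t^{4} x \cos{\left(t x \right)} + 12 A^{2} C t^{3} \sin{\left(t x \right)} + 18 A B^{2} t^{5} x^{2} + 6 A B C t^{4} x^{2} \cos{\left(t x \right)} + 24 A B C t^{3} x \sin{\left(t x \right)} + 6 A C^{2} t^{2} x \sin{\left(t x \right)} \cos{\left(t x \right)} + 6 A C^{2} t \sin^{2}{\left(t x \right)} + 6 B^{3} t^{5} x^{3} + 3 B^{2} C t^{4} x^{3} \cos{\left(t x \right)} + 12 B^{2} C t^{3} x^{2} \sin{\left(t x \right)} + 6 B C^{2} t^{2} x^{2} \sin{\left(t x \right)} \cos{\left(t x \right)} + 6 B C^{2} t x \sin^{2}{\left(t x \right)} + 3 C^{3} x \sin^{2}{\left(t x \right)} \cos{\left(t x \right)}
  3·u^2·u_x = 3 A^{2} B t^{6} + 3 A^{2} C t^{5} \cos{\left(t x \right)} + 6 A B^{2} t^{6} x + 6 A B C t^{5} x \cos{\left(t x \right)} + 6 A B C t^{4} \sin{\left(t x \right)} + 6 A C^{2} t^{3} \sin{\left(t x \right)} \cos{\left(t x \right)} + 3 B^{3} t^{6} x^{2} + 3 B^{2} C t^{5} x^{2} \cos{\left(t x \right)} + 6 B^{2} C t^{4} x \sin{\left(t x \right)} + 6 B C^{2} t^{3} x \sin{\left(t x \right)} \cos{\left(t x \right)} + 3 B C^{2} t^{2} \sin^{2}{\left(t x \right)} + 3 C^{3} t \sin^{2}{\left(t x \right)} \cos{\left(t x \right)}
Sum these and collect like terms in the independent variables.
This must equal f(x, t) identically; expanded, f = 24 t^{6} x^{2} + 48 t^{6} x + 24 t^{6} + 48 t^{5} x^{3} - 24 t^{5} x^{2} \cos{\left(t x \right)} + 144 t^{5} x^{2} - 48 t^{5} x \cos{\left(t x \right)} + 144 t^{5} x - 24 t^{5} \cos{\left(t x \right)} + 48 t^{5} + 8 t^{4} x^{4} \sin{\left(t x \right)} + 16 t^{4} x^{3} \sin{\left(t x \right)} - 24 t^{4} x^{3} \cos{\left(t x \right)} + 16 t^{4} x^{3} + 8 t^{4} x^{2} \sin{\left(t x \right)} - 48 t^{4} x^{2} \cos{\left(t x \right)} + 48 t^{4} x^{2} - 48 t^{4} x \sin{\left(t x \right)} - 24 t^{4} x \cos{\left(t x \right)} + 48 t^{4} x - 48 t^{4} \sin{\left(t x \right)} + 16 t^{4} - 96 t^{3} x^{2} \sin{\left(t x \right)} + 48 t^{3} x \sin{\left(t x \right)} \cos{\left(t x \right)} - 192 t^{3} x \sin{\left(t x \right)} + 48 t^{3} \sin{\left(t x \right)} \cos{\left(t x \right)} - 96 t^{3} \sin{\left(t x \right)} - 16 t^{2} x^{3} \sin^{2}{\left(t x \right)} - 16 t^{2} x^{2} \sin^{2}{\left(t x \right)} + 48 t^{2} x^{2} \sin{\left(t x \right)} \cos{\left(t x \right)} - 32 t^{2} x^{2} \sin{\left(t x \right)} + 48 t^{2} x \sin{\left(t x \right)} \cos{\left(t x \right)} - 64 t^{2} x \sin{\left(t x \right)} + 24 t^{2} \sin^{2}{\left(t x \right)} - 32 t^{2} \sin{\left(t x \right)} + 48 t x \sin^{2}{\left(t x \right)} - 24 t \sin^{2}{\left(t x \right)} \cos{\left(t x \right)} + 48 t \sin^{2}{\left(t x \right)} + 8 x^{2} \sin^{3}{\left(t x \right)} - 24 x \sin^{2}{\left(t x \right)} \cos{\left(t x \right)} + 16 x \sin^{2}{\left(t x \right)} + 16 \sin^{2}{\left(t x \right)}.
Matching coefficients of the independent functions:
(each divided by its leading coefficient; functions giving the same equation are listed together)
  [t^{4}, t^{5}]:  A^{3} - 8 = 0
  [t^{6}, t^{4} x, t^{5} x]:  A^{2} B - 8 = 0
  [t \sin^{2}{\left(t x \right)}, t^{2} x^{2} \sin^{2}{\left(t x \right)}, t^{3} \sin{\left(t x \right)} \cos{\left(t x \right)}, …]:  A C^{2} - 8 = 0
  [t^{2} \sin{\left(t x \right)}, t^{3} \sin{\left(t x \right)}, t^{5} \cos{\left(t x \right)}, …]:  A^{2} C + 8 = 0
  [t^{2} \sin^{2}{\left(t x \right)}, x \sin^{2}{\left(t x \right)}, t x \sin^{2}{\left(t x \right)}, …]:  B C^{2} - 8 = 0
  [t^{4} x^{2}, t^{5} x^{2}, t^{6} x]:  A B^{2} - 8 = 0
  [t^{4} x^{3}, t^{5} x^{3}, t^{6} x^{2}]:  B^{3} - 8 = 0
  [t^{4} \sin{\left(t x \right)}, t^{2} x \sin{\left(t x \right)}, t^{3} x \sin{\left(t x \right)}, …]:  A B C + 8 = 0
  [x^{2} \sin^{3}{\left(t x \right)}, t \sin^{2}{\left(t x \right)} \cos{\left(t x \right)}, x \sin^{2}{\left(t x \right)} \cos{\left(t x \right)}]:  C^{3} + 8 = 0
  [t^{2} x^{2} \sin{\left(t x \right)}, t^{3} x^{2} \sin{\left(t x \right)}, t^{4} x \sin{\left(t x \right)}, …]:  B^{2} C + 8 = 0
Solving: A = 2, B = 2, C = -2.
Check against the point condition:
  u(0, 1) = 2  ⟹  A = 2  ✓
Hence u(x, t) = 2 t^{2} x + 2 t^{2} - 2 \sin{\left(t x \right)}.

Answer: u(x, t) = 2 t^{2} x + 2 t^{2} - 2 \sin{\left(t x \right)}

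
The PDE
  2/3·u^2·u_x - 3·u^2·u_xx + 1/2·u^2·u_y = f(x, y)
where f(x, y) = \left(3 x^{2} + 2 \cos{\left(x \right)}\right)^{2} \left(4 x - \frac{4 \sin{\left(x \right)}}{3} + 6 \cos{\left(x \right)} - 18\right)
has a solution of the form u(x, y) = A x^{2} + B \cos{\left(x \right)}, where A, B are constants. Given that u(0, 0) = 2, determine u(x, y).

Substitute the ansatz u = A x^{2} + B \cos{\left(x \right)} into the left-hand side.
Derivatives of the ansatz:
  u_x = 2 A x - B \sin{\left(x \right)}
  u_xx = 2 A - B \cos{\left(x \right)}
  u_y = 0
Term by term:
  2/3·u^2·u_x = \frac{4 A^{3} x^{5}}{3} - \frac{2 A^{2} B x^{4} \sin{\left(x \right)}}{3} + \frac{8 A^{2} B x^{3} \cos{\left(x \right)}}{3} - \frac{4 A B^{2} x^{2} \sin{\left(x \right)} \cos{\left(x \right)}}{3} + \frac{4 A B^{2} x \cos^{2}{\left(x \right)}}{3} - \frac{2 B^{3} \sin{\left(x \right)} \cos^{2}{\left(x \right)}}{3}
  -3·u^2·u_xx = - 6 A^{3} x^{4} + 3 A^{2} B x^{4} \cos{\left(x \right)} - 12 A^{2} B x^{2} \cos{\left(x \right)} + 6 A B^{2} x^{2} \cos^{2}{\left(x \right)} - 6 A B^{2} \cos^{2}{\left(x \right)} + 3 B^{3} \cos^{3}{\left(x \right)}
  1/2·u^2·u_y = 0
So the left-hand side equals
  \frac{4 A^{3} x^{5}}{3} - 6 A^{3} x^{4} - \frac{2 A^{2} B x^{4} \sin{\left(x \right)}}{3} + 3 A^{2} B x^{4} \cos{\left(x \right)} + \frac{8 A^{2} B x^{3} \cos{\left(x \right)}}{3} - 12 A^{2} B x^{2} \cos{\left(x \right)} - \frac{4 A B^{2} x^{2} \sin{\left(x \right)} \cos{\left(x \right)}}{3} + 6 A B^{2} x^{2} \cos^{2}{\left(x \right)} + \frac{4 A B^{2} x \cos^{2}{\left(x \right)}}{3} - 6 A B^{2} \cos^{2}{\left(x \right)} - \frac{2 B^{3} \sin{\left(x \right)} \cos^{2}{\left(x \right)}}{3} + 3 B^{3} \cos^{3}{\left(x \right)}
This must equal f(x, y) identically; expanded, f = 36 x^{5} - 12 x^{4} \sin{\left(x \right)} + 54 x^{4} \cos{\left(x \right)} - 162 x^{4} + 48 x^{3} \cos{\left(x \right)} - 16 x^{2} \sin{\left(x \right)} \cos{\left(x \right)} + 72 x^{2} \cos^{2}{\left(x \right)} - 216 x^{2} \cos{\left(x \right)} + 16 x \cos^{2}{\left(x \right)} - \frac{16 \sin{\left(x \right)} \cos^{2}{\left(x \right)}}{3} + 24 \cos^{3}{\left(x \right)} - 72 \cos^{2}{\left(x \right)}.
Matching coefficients of the independent functions:
  [x^{4}]:  - 6 A^{3} = -162
  [x^{5}]:  \frac{4 A^{3}}{3} = 36
  [x \cos^{2}{\left(x \right)}]:  \frac{4 A B^{2}}{3} = 16
  [x^{2} \cos{\left(x \right)}]:  - 12 A^{2} B = -216
  [x^{2} \cos^{2}{\left(x \right)}]:  6 A B^{2} = 72
  [x^{3} \cos{\left(x \right)}]:  \frac{8 A^{2} B}{3} = 48
  [x^{4} \sin{\left(x \right)}]:  - \frac{2 A^{2} B}{3} = -12
  [x^{4} \cos{\left(x \right)}]:  3 A^{2} B = 54
  [\sin{\left(x \right)} \cos^{2}{\left(x \right)}]:  - \frac{2 B^{3}}{3} = - \frac{16}{3}
  [x^{2} \sin{\left(x \right)} \cos{\left(x \right)}]:  - \frac{4 A B^{2}}{3} = -16
  [\cos^{2}{\left(x \right)}]:  - 6 A B^{2} = -72
  [\cos^{3}{\left(x \right)}]:  3 B^{3} = 24
Solving: A = 3, B = 2.
Check against the point condition:
  u(0, 0) = 2  ⟹  B = 2  ✓
Hence u(x, y) = 3 x^{2} + 2 \cos{\left(x \right)}.

Answer: u(x, y) = 3 x^{2} + 2 \cos{\left(x \right)}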